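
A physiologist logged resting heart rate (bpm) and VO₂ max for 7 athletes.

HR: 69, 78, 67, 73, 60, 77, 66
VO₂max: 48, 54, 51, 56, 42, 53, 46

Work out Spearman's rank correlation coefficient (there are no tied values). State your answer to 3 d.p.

0.857

Rank HR: 4, 7, 3, 5, 1, 6, 2
Rank VO₂max: 3, 6, 4, 7, 1, 5, 2
d = rank(HR) − rank(VO₂max): 1, 1, -1, -2, 0, 1, 0; Σd² = 8
ρ = 1 − 6Σd² / [n(n²−1)] = 1 − 6×8 / (7×48) = 1 − 48/336 ≈ 0.857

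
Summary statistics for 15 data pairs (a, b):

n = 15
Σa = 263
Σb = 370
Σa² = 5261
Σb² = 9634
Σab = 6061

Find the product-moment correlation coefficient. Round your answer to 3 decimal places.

-0.743

r = (nΣab − ΣaΣb) / √[(nΣa² − (Σa)²)(nΣb² − (Σb)²)]
Numerator: 15×6061 − 263×370 = -6395
Denominator: √[(78915 − 69169)(144510 − 136900)] = √[9746 × 7610] = 8612.0300
r = -6395 / 8612.0300 ≈ -0.743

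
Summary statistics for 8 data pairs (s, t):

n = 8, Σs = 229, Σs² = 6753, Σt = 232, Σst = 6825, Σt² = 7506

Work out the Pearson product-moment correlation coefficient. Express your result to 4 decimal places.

0.4690

r = (nΣst − ΣsΣt) / √[(nΣs² − (Σs)²)(nΣt² − (Σt)²)]
Numerator: 8×6825 − 229×232 = 1472
Denominator: √[(54024 − 52441)(60048 − 53824)] = √[1583 × 6224] = 3138.8839
r = 1472 / 3138.8839 ≈ 0.4690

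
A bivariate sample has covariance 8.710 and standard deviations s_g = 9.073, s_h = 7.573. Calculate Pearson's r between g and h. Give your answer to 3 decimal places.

r = Cov(g,h) / (s_g · s_h) = 8.710 / (9.073 × 7.573)
  = 8.710 / 68.7098 ≈ 0.127

0.127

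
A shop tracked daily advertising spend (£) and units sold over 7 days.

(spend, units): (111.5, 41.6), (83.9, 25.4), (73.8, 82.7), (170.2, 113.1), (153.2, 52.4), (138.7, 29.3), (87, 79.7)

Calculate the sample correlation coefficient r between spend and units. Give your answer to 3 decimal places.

0.214

n = 7, Σx = 818.3, Σy = 424.2, Σx² = 104162.87, Σy² = 31962.96, Σxy = 51147.83
nΣxy − ΣxΣy = 358034.81 − 347122.86 = 10911.95
nΣx² − (Σx)² = 729140.09 − 669614.89 = 59525.2; nΣy² − (Σy)² = 223740.72 − 179945.64 = 43795.08
r = 10911.95 / √(59525.2 × 43795.08) = 10911.95 / 51057.9171 ≈ 0.214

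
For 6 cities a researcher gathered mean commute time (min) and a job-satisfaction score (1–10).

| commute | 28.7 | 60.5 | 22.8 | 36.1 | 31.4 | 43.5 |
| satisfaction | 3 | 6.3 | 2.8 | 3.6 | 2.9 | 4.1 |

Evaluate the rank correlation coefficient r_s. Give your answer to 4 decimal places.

Rank commute: 2, 6, 1, 4, 3, 5
Rank satisfaction: 3, 6, 1, 4, 2, 5
d = rank(commute) − rank(satisfaction): -1, 0, 0, 0, 1, 0; Σd² = 2
ρ = 1 − 6Σd² / [n(n²−1)] = 1 − 6×2 / (6×35) = 1 − 12/210 ≈ 0.9429

0.9429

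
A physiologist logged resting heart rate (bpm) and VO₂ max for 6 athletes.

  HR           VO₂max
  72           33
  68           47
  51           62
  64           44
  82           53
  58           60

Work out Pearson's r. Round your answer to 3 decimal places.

n = 6, Σx = 395, Σy = 299, Σx² = 26593, Σy² = 15487, Σxy = 19376
nΣxy − ΣxΣy = 116256 − 118105 = -1849
nΣx² − (Σx)² = 159558 − 156025 = 3533; nΣy² − (Σy)² = 92922 − 89401 = 3521
r = -1849 / √(3533 × 3521) = -1849 / 3526.9949 ≈ -0.524

-0.524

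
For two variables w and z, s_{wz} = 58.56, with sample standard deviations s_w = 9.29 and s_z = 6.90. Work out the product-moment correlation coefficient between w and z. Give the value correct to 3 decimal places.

r = Cov(w,z) / (s_w · s_z) = 58.56 / (9.29 × 6.90)
  = 58.56 / 64.1010 ≈ 0.914

0.914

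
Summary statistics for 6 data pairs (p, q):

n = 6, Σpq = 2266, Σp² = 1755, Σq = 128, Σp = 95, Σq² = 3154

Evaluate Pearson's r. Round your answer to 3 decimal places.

r = (nΣpq − ΣpΣq) / √[(nΣp² − (Σp)²)(nΣq² − (Σq)²)]
Numerator: 6×2266 − 95×128 = 1436
Denominator: √[(10530 − 9025)(18924 − 16384)] = √[1505 × 2540] = 1955.1726
r = 1436 / 1955.1726 ≈ 0.734

0.734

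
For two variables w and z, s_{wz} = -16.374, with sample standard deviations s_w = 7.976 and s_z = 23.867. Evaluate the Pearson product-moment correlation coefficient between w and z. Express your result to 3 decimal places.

r = Cov(w,z) / (s_w · s_z) = -16.374 / (7.976 × 23.867)
  = -16.374 / 190.3632 ≈ -0.086

-0.086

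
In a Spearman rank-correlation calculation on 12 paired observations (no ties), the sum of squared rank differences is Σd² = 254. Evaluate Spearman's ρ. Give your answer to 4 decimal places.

0.1119

ρ = 1 − 6Σd² / [n(n²−1)] = 1 − 6×254 / (12×143)
  = 1 − 1524/1716 = 1 − 0.88811 ≈ 0.1119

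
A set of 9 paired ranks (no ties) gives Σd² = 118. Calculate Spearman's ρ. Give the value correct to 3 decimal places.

0.017

ρ = 1 − 6Σd² / [n(n²−1)] = 1 − 6×118 / (9×80)
  = 1 − 708/720 = 1 − 0.9833 ≈ 0.017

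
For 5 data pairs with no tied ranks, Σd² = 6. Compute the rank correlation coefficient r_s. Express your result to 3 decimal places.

ρ = 1 − 6Σd² / [n(n²−1)] = 1 − 6×6 / (5×24)
  = 1 − 36/120 = 1 − 0.3000 ≈ 0.700

0.700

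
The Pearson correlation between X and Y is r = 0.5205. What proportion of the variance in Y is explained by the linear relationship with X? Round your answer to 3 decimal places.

r² = (0.5205)² = 0.271

0.271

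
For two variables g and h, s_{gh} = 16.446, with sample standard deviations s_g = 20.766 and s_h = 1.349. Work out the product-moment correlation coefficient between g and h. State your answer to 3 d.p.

r = Cov(g,h) / (s_g · s_h) = 16.446 / (20.766 × 1.349)
  = 16.446 / 28.0133 ≈ 0.587

0.587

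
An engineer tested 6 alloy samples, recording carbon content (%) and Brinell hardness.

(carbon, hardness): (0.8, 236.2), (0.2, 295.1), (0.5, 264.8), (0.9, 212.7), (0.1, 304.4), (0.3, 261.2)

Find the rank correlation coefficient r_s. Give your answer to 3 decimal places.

Rank carbon: 5, 2, 4, 6, 1, 3
Rank hardness: 2, 5, 4, 1, 6, 3
d = rank(carbon) − rank(hardness): 3, -3, 0, 5, -5, 0; Σd² = 68
ρ = 1 − 6Σd² / [n(n²−1)] = 1 − 6×68 / (6×35) = 1 − 408/210 ≈ -0.943

-0.943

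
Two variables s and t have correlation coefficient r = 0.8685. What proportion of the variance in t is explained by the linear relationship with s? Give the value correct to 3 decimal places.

0.754

r² = (0.8685)² = 0.754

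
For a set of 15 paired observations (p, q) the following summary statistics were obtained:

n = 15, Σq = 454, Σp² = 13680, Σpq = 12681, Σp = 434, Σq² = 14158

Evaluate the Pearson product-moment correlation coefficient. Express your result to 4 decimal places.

r = (nΣpq − ΣpΣq) / √[(nΣp² − (Σp)²)(nΣq² − (Σq)²)]
Numerator: 15×12681 − 434×454 = -6821
Denominator: √[(205200 − 188356)(212370 − 206116)] = √[16844 × 6254] = 10263.6434
r = -6821 / 10263.6434 ≈ -0.6646

-0.6646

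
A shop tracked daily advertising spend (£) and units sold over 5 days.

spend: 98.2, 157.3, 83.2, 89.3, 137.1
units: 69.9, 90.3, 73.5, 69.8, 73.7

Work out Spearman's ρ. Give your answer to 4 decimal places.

Rank spend: 3, 5, 1, 2, 4
Rank units: 2, 5, 3, 1, 4
d = rank(spend) − rank(units): 1, 0, -2, 1, 0; Σd² = 6
ρ = 1 − 6Σd² / [n(n²−1)] = 1 − 6×6 / (5×24) = 1 − 36/120 ≈ 0.7000

0.7000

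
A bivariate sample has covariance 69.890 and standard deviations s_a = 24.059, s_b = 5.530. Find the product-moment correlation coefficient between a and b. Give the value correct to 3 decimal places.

0.525

r = Cov(a,b) / (s_a · s_b) = 69.890 / (24.059 × 5.530)
  = 69.890 / 133.0463 ≈ 0.525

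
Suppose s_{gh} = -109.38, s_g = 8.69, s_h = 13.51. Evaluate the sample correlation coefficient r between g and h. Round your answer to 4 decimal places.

-0.9317

r = Cov(g,h) / (s_g · s_h) = -109.38 / (8.69 × 13.51)
  = -109.38 / 117.4019 ≈ -0.9317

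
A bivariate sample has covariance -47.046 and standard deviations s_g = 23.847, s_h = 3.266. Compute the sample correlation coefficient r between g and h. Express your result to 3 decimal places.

r = Cov(g,h) / (s_g · s_h) = -47.046 / (23.847 × 3.266)
  = -47.046 / 77.8843 ≈ -0.604

-0.604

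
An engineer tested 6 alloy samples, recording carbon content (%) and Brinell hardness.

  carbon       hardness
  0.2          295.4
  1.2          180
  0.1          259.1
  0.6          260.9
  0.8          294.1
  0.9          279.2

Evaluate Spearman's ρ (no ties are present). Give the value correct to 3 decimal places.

-0.257

Rank carbon: 2, 6, 1, 3, 4, 5
Rank hardness: 6, 1, 2, 3, 5, 4
d = rank(carbon) − rank(hardness): -4, 5, -1, 0, -1, 1; Σd² = 44
ρ = 1 − 6Σd² / [n(n²−1)] = 1 − 6×44 / (6×35) = 1 − 264/210 ≈ -0.257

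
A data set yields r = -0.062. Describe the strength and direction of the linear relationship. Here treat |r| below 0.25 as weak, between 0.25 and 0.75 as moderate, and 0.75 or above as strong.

weak negative

r = -0.062 < 0 so the relationship is negative.
|r| = 0.062, which falls in the weak range.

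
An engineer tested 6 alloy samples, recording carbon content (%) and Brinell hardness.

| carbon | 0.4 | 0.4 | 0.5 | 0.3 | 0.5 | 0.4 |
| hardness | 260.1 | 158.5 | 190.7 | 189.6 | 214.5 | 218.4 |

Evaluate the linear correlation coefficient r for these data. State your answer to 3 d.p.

n = 6, Σx = 2.5, Σy = 1231.8, Σx² = 1.07, Σy² = 258797.72, Σxy = 514.28
nΣxy − ΣxΣy = 3085.68 − 3079.5 = 6.18
nΣx² − (Σx)² = 6.42 − 6.25 = 0.17; nΣy² − (Σy)² = 1552786.32 − 1517331.24 = 35455.08
r = 6.18 / √(0.17 × 35455.08) = 6.18 / 77.6361 ≈ 0.080

0.080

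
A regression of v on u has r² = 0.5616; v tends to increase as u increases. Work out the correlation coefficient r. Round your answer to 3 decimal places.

0.749

|r| = √0.5616 = 0.749
The association is positive, so r = 0.749.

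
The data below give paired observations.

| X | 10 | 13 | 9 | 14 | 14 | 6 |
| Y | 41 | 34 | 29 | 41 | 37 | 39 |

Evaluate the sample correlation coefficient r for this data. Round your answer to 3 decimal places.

0.106

n = 6, ΣX = 66, ΣY = 221, ΣX² = 778, ΣY² = 8249, ΣXY = 2439
nΣXY − ΣXΣY = 14634 − 14586 = 48
nΣX² − (ΣX)² = 4668 − 4356 = 312; nΣY² − (ΣY)² = 49494 − 48841 = 653
r = 48 / √(312 × 653) = 48 / 451.3712 ≈ 0.106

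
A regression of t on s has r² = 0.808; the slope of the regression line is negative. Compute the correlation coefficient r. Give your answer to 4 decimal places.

|r| = √0.808 = 0.8989
The association is negative, so r = −0.8989.

-0.8989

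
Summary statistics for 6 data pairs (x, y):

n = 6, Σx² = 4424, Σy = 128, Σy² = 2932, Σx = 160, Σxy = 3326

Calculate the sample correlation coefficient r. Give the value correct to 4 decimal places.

r = (nΣxy − ΣxΣy) / √[(nΣx² − (Σx)²)(nΣy² − (Σy)²)]
Numerator: 6×3326 − 160×128 = -524
Denominator: √[(26544 − 25600)(17592 − 16384)] = √[944 × 1208] = 1067.8727
r = -524 / 1067.8727 ≈ -0.4907

-0.4907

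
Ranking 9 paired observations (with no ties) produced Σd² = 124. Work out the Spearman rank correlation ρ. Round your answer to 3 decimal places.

-0.033

ρ = 1 − 6Σd² / [n(n²−1)] = 1 − 6×124 / (9×80)
  = 1 − 744/720 = 1 − 1.0333 ≈ -0.033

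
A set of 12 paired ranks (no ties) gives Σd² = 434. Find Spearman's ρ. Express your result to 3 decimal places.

ρ = 1 − 6Σd² / [n(n²−1)] = 1 − 6×434 / (12×143)
  = 1 − 2604/1716 = 1 − 1.5175 ≈ -0.517

-0.517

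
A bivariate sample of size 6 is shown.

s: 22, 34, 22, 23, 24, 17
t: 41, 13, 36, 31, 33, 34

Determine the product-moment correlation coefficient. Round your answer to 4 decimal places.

n = 6, Σs = 142, Σt = 188, Σs² = 3518, Σt² = 6352, Σst = 4219
nΣst − ΣsΣt = 25314 − 26696 = -1382
nΣs² − (Σs)² = 21108 − 20164 = 944; nΣt² − (Σt)² = 38112 − 35344 = 2768
r = -1382 / √(944 × 2768) = -1382 / 1616.4752 ≈ -0.8549

-0.8549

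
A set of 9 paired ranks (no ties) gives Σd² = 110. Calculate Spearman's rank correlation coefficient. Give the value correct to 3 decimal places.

0.083

ρ = 1 − 6Σd² / [n(n²−1)] = 1 − 6×110 / (9×80)
  = 1 − 660/720 = 1 − 0.9167 ≈ 0.083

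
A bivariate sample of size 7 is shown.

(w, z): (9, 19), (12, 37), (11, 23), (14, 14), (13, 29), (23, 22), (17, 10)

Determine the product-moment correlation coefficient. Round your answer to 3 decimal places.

-0.242

n = 7, Σw = 99, Σz = 154, Σw² = 1529, Σz² = 3880, Σwz = 2117
nΣwz − ΣwΣz = 14819 − 15246 = -427
nΣw² − (Σw)² = 10703 − 9801 = 902; nΣz² − (Σz)² = 27160 − 23716 = 3444
r = -427 / √(902 × 3444) = -427 / 1762.5232 ≈ -0.242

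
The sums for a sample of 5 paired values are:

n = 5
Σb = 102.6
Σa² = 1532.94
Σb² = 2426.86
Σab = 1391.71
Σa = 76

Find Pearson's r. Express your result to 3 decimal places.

-0.482

r = (nΣab − ΣaΣb) / √[(nΣa² − (Σa)²)(nΣb² − (Σb)²)]
Numerator: 5×1391.71 − 76×102.6 = -839.05
Denominator: √[(7664.7 − 5776)(12134.3 − 10526.76)] = √[1888.7 × 1607.54] = 1742.4583
r = -839.05 / 1742.4583 ≈ -0.482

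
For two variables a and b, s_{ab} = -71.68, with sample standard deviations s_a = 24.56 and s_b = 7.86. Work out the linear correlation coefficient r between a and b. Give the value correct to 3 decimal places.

r = Cov(a,b) / (s_a · s_b) = -71.68 / (24.56 × 7.86)
  = -71.68 / 193.0416 ≈ -0.371

-0.371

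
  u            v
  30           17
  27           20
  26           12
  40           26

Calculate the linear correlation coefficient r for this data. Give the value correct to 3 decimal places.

0.853

n = 4, Σu = 123, Σv = 75, Σu² = 3905, Σv² = 1509, Σuv = 2402
nΣuv − ΣuΣv = 9608 − 9225 = 383
nΣu² − (Σu)² = 15620 − 15129 = 491; nΣv² − (Σv)² = 6036 − 5625 = 411
r = 383 / √(491 × 411) = 383 / 449.2227 ≈ 0.853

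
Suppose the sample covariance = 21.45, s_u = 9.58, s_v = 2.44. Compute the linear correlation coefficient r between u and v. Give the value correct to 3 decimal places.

0.918

r = Cov(u,v) / (s_u · s_v) = 21.45 / (9.58 × 2.44)
  = 21.45 / 23.3752 ≈ 0.918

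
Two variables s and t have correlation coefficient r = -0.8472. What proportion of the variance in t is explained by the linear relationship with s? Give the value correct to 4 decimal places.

0.7177

r² = (-0.8472)² = 0.7177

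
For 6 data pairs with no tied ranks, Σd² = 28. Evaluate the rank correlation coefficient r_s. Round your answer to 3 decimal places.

0.200

ρ = 1 − 6Σd² / [n(n²−1)] = 1 − 6×28 / (6×35)
  = 1 − 168/210 = 1 − 0.8000 ≈ 0.200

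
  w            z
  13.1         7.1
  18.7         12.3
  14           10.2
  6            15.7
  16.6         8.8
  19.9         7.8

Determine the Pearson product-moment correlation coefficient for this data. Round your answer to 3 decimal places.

-0.615

n = 6, Σw = 88.3, Σz = 61.9, Σw² = 1424.87, Σz² = 690.51, Σwz = 861.32
nΣwz − ΣwΣz = 5167.92 − 5465.77 = -297.85
nΣw² − (Σw)² = 8549.22 − 7796.89 = 752.33; nΣz² − (Σz)² = 4143.06 − 3831.61 = 311.45
r = -297.85 / √(752.33 × 311.45) = -297.85 / 484.0591 ≈ -0.615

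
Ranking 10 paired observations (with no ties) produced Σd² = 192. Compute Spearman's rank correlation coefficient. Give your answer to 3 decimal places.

-0.164

ρ = 1 − 6Σd² / [n(n²−1)] = 1 − 6×192 / (10×99)
  = 1 − 1152/990 = 1 − 1.1636 ≈ -0.164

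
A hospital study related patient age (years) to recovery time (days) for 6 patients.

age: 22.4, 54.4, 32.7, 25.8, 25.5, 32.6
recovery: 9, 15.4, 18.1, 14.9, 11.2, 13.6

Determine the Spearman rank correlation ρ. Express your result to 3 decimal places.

Rank age: 1, 6, 5, 3, 2, 4
Rank recovery: 1, 5, 6, 4, 2, 3
d = rank(age) − rank(recovery): 0, 1, -1, -1, 0, 1; Σd² = 4
ρ = 1 − 6Σd² / [n(n²−1)] = 1 − 6×4 / (6×35) = 1 − 24/210 ≈ 0.886

0.886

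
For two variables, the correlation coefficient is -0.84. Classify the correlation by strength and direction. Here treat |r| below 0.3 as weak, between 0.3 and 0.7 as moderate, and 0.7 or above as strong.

strong negative

r = -0.84 < 0 so the relationship is negative.
|r| = 0.84, which falls in the strong range.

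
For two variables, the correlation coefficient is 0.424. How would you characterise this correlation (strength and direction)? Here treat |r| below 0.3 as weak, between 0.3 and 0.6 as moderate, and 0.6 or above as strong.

moderate positive

r = 0.424 > 0 so the relationship is positive.
|r| = 0.424, which falls in the moderate range.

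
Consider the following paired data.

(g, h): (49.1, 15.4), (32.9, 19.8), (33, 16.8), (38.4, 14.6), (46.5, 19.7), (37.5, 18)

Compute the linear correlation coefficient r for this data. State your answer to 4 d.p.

n = 6, Σg = 237.4, Σh = 104.3, Σg² = 9625.28, Σh² = 1836.69, Σgh = 4113.65
nΣgh − ΣgΣh = 24681.9 − 24760.82 = -78.92
nΣg² − (Σg)² = 57751.68 − 56358.76 = 1392.92; nΣh² − (Σh)² = 11020.14 − 10878.49 = 141.65
r = -78.92 / √(1392.92 × 141.65) = -78.92 / 444.1927 ≈ -0.1777

-0.1777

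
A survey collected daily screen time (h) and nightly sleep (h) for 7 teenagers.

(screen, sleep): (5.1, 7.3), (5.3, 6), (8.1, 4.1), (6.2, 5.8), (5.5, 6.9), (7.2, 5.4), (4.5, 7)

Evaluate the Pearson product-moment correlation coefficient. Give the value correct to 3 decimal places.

n = 7, Σx = 41.9, Σy = 42.5, Σx² = 260.49, Σy² = 265.51, Σxy = 246.53
nΣxy − ΣxΣy = 1725.71 − 1780.75 = -55.04
nΣx² − (Σx)² = 1823.43 − 1755.61 = 67.82; nΣy² − (Σy)² = 1858.57 − 1806.25 = 52.32
r = -55.04 / √(67.82 × 52.32) = -55.04 / 59.5680 ≈ -0.924

-0.924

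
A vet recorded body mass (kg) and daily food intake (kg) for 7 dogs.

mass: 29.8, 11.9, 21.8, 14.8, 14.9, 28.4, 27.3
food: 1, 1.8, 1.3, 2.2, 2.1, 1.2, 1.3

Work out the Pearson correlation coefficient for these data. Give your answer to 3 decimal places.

n = 7, Σx = 148.9, Σy = 10.9, Σx² = 3497.79, Σy² = 18.31, Σxy = 212.98
nΣxy − ΣxΣy = 1490.86 − 1623.01 = -132.15
nΣx² − (Σx)² = 24484.53 − 22171.21 = 2313.32; nΣy² − (Σy)² = 128.17 − 118.81 = 9.36
r = -132.15 / √(2313.32 × 9.36) = -132.15 / 147.1485 ≈ -0.898

-0.898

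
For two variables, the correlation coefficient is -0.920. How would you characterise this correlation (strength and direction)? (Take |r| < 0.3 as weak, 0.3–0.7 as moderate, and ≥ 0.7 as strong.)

r = -0.920 < 0 so the relationship is negative.
|r| = 0.920, which falls in the strong range.

strong negative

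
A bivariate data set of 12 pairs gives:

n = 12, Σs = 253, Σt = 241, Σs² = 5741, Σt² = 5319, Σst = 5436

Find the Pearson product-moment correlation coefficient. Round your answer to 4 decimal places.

0.8040

r = (nΣst − ΣsΣt) / √[(nΣs² − (Σs)²)(nΣt² − (Σt)²)]
Numerator: 12×5436 − 253×241 = 4259
Denominator: √[(68892 − 64009)(63828 − 58081)] = √[4883 × 5747] = 5297.4146
r = 4259 / 5297.4146 ≈ 0.8040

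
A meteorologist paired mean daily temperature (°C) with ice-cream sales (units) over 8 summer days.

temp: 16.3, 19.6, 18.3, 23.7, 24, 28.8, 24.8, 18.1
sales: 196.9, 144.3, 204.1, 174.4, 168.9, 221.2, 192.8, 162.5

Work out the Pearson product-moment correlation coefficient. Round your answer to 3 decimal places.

n = 8, Σx = 173.6, Σy = 1465.1, Σx² = 3894.52, Σy² = 272699.01, Σxy = 32052.91
nΣxy − ΣxΣy = 256423.28 − 254341.36 = 2081.92
nΣx² − (Σx)² = 31156.16 − 30136.96 = 1019.2; nΣy² − (Σy)² = 2181592.08 − 2146518.01 = 35074.07
r = 2081.92 / √(1019.2 × 35074.07) = 2081.92 / 5978.9207 ≈ 0.348

0.348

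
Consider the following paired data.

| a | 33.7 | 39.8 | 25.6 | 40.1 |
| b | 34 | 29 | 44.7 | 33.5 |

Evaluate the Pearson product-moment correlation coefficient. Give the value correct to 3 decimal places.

n = 4, Σa = 139.2, Σb = 141.2, Σa² = 4983.1, Σb² = 5117.34, Σab = 4787.67
nΣab − ΣaΣb = 19150.68 − 19655.04 = -504.36
nΣa² − (Σa)² = 19932.4 − 19376.64 = 555.76; nΣb² − (Σb)² = 20469.36 − 19937.44 = 531.92
r = -504.36 / √(555.76 × 531.92) = -504.36 / 543.7094 ≈ -0.928

-0.928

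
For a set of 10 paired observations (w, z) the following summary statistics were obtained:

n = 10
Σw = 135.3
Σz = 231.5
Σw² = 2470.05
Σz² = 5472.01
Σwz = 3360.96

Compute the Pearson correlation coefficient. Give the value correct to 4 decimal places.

r = (nΣwz − ΣwΣz) / √[(nΣw² − (Σw)²)(nΣz² − (Σz)²)]
Numerator: 10×3360.96 − 135.3×231.5 = 2287.65
Denominator: √[(24700.5 − 18306.09)(54720.1 − 53592.25)] = √[6394.41 × 1127.85] = 2685.5047
r = 2287.65 / 2685.5047 ≈ 0.8519

0.8519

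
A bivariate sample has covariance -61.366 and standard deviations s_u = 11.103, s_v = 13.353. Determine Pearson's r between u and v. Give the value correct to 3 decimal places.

r = Cov(u,v) / (s_u · s_v) = -61.366 / (11.103 × 13.353)
  = -61.366 / 148.2584 ≈ -0.414

-0.414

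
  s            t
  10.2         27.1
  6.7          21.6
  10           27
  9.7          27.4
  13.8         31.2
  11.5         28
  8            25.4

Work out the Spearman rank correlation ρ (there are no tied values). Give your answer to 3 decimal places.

Rank s: 5, 1, 4, 3, 7, 6, 2
Rank t: 4, 1, 3, 5, 7, 6, 2
d = rank(s) − rank(t): 1, 0, 1, -2, 0, 0, 0; Σd² = 6
ρ = 1 − 6Σd² / [n(n²−1)] = 1 − 6×6 / (7×48) = 1 − 36/336 ≈ 0.893

0.893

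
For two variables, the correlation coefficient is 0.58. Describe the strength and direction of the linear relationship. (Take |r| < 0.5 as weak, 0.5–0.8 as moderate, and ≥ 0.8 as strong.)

r = 0.58 > 0 so the relationship is positive.
|r| = 0.58, which falls in the moderate range.

moderate positive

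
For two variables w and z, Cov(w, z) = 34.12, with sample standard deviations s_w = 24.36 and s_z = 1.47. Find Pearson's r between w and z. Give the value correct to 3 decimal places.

0.953

r = Cov(w,z) / (s_w · s_z) = 34.12 / (24.36 × 1.47)
  = 34.12 / 35.8092 ≈ 0.953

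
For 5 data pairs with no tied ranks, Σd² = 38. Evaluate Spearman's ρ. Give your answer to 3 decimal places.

-0.900

ρ = 1 − 6Σd² / [n(n²−1)] = 1 − 6×38 / (5×24)
  = 1 − 228/120 = 1 − 1.9000 ≈ -0.900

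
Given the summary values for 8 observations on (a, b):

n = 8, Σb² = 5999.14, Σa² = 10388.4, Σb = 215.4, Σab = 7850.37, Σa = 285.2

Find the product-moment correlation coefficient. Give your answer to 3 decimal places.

0.816

r = (nΣab − ΣaΣb) / √[(nΣa² − (Σa)²)(nΣb² − (Σb)²)]
Numerator: 8×7850.37 − 285.2×215.4 = 1370.88
Denominator: √[(83107.2 − 81339.04)(47993.12 − 46397.16)] = √[1768.16 × 1595.96] = 1679.8549
r = 1370.88 / 1679.8549 ≈ 0.816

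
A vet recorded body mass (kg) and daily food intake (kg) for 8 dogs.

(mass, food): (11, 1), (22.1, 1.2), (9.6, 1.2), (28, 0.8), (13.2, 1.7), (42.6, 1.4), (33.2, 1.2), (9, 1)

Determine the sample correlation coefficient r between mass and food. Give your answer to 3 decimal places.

0.084

n = 8, Σx = 168.7, Σy = 9.5, Σx² = 4657.81, Σy² = 11.81, Σxy = 202.36
nΣxy − ΣxΣy = 1618.88 − 1602.65 = 16.23
nΣx² − (Σx)² = 37262.48 − 28459.69 = 8802.79; nΣy² − (Σy)² = 94.48 − 90.25 = 4.23
r = 16.23 / √(8802.79 × 4.23) = 16.23 / 192.9658 ≈ 0.084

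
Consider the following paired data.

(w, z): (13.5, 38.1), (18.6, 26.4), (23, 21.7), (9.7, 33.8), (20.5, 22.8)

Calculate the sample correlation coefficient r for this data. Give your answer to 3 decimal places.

n = 5, Σw = 85.3, Σz = 142.8, Σw² = 1571.55, Σz² = 4281.74, Σwz = 2299.75
nΣwz − ΣwΣz = 11498.75 − 12180.84 = -682.09
nΣw² − (Σw)² = 7857.75 − 7276.09 = 581.66; nΣz² − (Σz)² = 21408.7 − 20391.84 = 1016.86
r = -682.09 / √(581.66 × 1016.86) = -682.09 / 769.0688 ≈ -0.887

-0.887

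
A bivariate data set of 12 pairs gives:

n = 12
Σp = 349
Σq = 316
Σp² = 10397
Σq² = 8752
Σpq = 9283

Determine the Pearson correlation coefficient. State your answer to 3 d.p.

r = (nΣpq − ΣpΣq) / √[(nΣp² − (Σp)²)(nΣq² − (Σq)²)]
Numerator: 12×9283 − 349×316 = 1112
Denominator: √[(124764 − 121801)(105024 − 99856)] = √[2963 × 5168] = 3913.1552
r = 1112 / 3913.1552 ≈ 0.284

0.284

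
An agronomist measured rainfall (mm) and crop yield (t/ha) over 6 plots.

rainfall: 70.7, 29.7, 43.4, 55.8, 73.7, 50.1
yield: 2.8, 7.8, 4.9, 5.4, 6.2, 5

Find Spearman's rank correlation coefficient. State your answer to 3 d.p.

-0.200

Rank rainfall: 5, 1, 2, 4, 6, 3
Rank yield: 1, 6, 2, 4, 5, 3
d = rank(rainfall) − rank(yield): 4, -5, 0, 0, 1, 0; Σd² = 42
ρ = 1 − 6Σd² / [n(n²−1)] = 1 − 6×42 / (6×35) = 1 − 252/210 ≈ -0.200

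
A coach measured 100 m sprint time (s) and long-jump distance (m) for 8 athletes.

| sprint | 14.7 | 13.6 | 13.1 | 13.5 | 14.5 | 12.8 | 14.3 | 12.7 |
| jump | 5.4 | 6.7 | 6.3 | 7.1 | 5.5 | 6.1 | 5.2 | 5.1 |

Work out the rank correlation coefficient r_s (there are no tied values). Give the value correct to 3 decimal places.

Rank sprint: 8, 5, 3, 4, 7, 2, 6, 1
Rank jump: 3, 7, 6, 8, 4, 5, 2, 1
d = rank(sprint) − rank(jump): 5, -2, -3, -4, 3, -3, 4, 0; Σd² = 88
ρ = 1 − 6Σd² / [n(n²−1)] = 1 − 6×88 / (8×63) = 1 − 528/504 ≈ -0.048

-0.048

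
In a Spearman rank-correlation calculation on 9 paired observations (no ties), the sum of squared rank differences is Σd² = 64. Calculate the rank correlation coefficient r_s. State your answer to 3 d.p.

0.467

ρ = 1 − 6Σd² / [n(n²−1)] = 1 − 6×64 / (9×80)
  = 1 − 384/720 = 1 − 0.5333 ≈ 0.467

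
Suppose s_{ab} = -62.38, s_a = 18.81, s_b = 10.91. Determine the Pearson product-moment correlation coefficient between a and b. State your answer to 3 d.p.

r = Cov(a,b) / (s_a · s_b) = -62.38 / (18.81 × 10.91)
  = -62.38 / 205.2171 ≈ -0.304

-0.304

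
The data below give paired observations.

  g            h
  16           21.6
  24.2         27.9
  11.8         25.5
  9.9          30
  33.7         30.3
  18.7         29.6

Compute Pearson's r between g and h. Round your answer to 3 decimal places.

n = 6, Σg = 114.3, Σh = 164.9, Σg² = 2564.27, Σh² = 4589.47, Σgh = 3193.31
nΣgh − ΣgΣh = 19159.86 − 18848.07 = 311.79
nΣg² − (Σg)² = 15385.62 − 13064.49 = 2321.13; nΣh² − (Σh)² = 27536.82 − 27192.01 = 344.81
r = 311.79 / √(2321.13 × 344.81) = 311.79 / 894.6222 ≈ 0.349

0.349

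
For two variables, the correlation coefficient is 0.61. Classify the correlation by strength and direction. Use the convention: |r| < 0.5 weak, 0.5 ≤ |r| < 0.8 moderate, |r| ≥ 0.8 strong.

r = 0.61 > 0 so the relationship is positive.
|r| = 0.61, which falls in the moderate range.

moderate positive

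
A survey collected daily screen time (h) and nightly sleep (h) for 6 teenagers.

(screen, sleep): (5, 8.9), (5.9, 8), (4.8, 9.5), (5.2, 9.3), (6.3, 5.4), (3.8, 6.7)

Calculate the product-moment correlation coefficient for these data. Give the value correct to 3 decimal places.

n = 6, Σx = 31, Σy = 47.8, Σx² = 164.02, Σy² = 394, Σxy = 245.14
nΣxy − ΣxΣy = 1470.84 − 1481.8 = -10.96
nΣx² − (Σx)² = 984.12 − 961 = 23.12; nΣy² − (Σy)² = 2364 − 2284.84 = 79.16
r = -10.96 / √(23.12 × 79.16) = -10.96 / 42.7806 ≈ -0.256

-0.256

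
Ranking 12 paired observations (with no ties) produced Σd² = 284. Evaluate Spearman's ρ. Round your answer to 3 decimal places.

ρ = 1 − 6Σd² / [n(n²−1)] = 1 − 6×284 / (12×143)
  = 1 − 1704/1716 = 1 − 0.9930 ≈ 0.007

0.007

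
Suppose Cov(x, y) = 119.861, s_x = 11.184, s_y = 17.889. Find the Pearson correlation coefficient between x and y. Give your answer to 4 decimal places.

0.5991

r = Cov(x,y) / (s_x · s_y) = 119.861 / (11.184 × 17.889)
  = 119.861 / 200.0706 ≈ 0.5991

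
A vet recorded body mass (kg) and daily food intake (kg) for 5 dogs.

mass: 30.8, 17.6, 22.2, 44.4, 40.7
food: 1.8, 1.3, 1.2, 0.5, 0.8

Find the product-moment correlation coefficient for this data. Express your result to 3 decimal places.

-0.640

n = 5, Σx = 155.7, Σy = 5.6, Σx² = 5379.09, Σy² = 7.26, Σxy = 159.72
nΣxy − ΣxΣy = 798.6 − 871.92 = -73.32
nΣx² − (Σx)² = 26895.45 − 24242.49 = 2652.96; nΣy² − (Σy)² = 36.3 − 31.36 = 4.94
r = -73.32 / √(2652.96 × 4.94) = -73.32 / 114.4798 ≈ -0.640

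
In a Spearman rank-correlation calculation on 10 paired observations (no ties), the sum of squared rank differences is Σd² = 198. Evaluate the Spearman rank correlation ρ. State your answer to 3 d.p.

ρ = 1 − 6Σd² / [n(n²−1)] = 1 − 6×198 / (10×99)
  = 1 − 1188/990 = 1 − 1.2000 ≈ -0.200

-0.200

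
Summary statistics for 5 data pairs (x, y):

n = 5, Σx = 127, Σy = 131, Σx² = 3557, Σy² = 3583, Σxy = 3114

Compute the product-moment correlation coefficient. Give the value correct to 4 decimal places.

r = (nΣxy − ΣxΣy) / √[(nΣx² − (Σx)²)(nΣy² − (Σy)²)]
Numerator: 5×3114 − 127×131 = -1067
Denominator: √[(17785 − 16129)(17915 − 17161)] = √[1656 × 754] = 1117.4185
r = -1067 / 1117.4185 ≈ -0.9549

-0.9549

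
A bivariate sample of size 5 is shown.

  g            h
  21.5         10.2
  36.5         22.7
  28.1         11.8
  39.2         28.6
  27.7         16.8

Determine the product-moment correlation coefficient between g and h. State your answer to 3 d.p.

0.948

n = 5, Σg = 153, Σh = 90.1, Σg² = 4888.04, Σh² = 1858.77, Σgh = 2965.91
nΣgh − ΣgΣh = 14829.55 − 13785.3 = 1044.25
nΣg² − (Σg)² = 24440.2 − 23409 = 1031.2; nΣh² − (Σh)² = 9293.85 − 8118.01 = 1175.84
r = 1044.25 / √(1031.2 × 1175.84) = 1044.25 / 1101.1477 ≈ 0.948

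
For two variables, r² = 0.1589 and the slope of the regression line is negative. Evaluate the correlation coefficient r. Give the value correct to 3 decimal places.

|r| = √0.1589 = 0.399
The association is negative, so r = −0.399.

-0.399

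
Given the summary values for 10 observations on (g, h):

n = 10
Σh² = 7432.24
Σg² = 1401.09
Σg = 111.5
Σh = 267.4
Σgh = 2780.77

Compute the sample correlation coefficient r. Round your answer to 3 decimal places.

r = (nΣgh − ΣgΣh) / √[(nΣg² − (Σg)²)(nΣh² − (Σh)²)]
Numerator: 10×2780.77 − 111.5×267.4 = -2007.4
Denominator: √[(14010.9 − 12432.25)(74322.4 − 71502.76)] = √[1578.65 × 2819.64] = 2109.7926
r = -2007.4 / 2109.7926 ≈ -0.951

-0.951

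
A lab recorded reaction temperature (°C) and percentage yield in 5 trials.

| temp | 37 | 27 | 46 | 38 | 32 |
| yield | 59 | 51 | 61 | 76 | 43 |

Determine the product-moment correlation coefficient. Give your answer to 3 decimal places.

n = 5, Σx = 180, Σy = 290, Σx² = 6682, Σy² = 17428, Σxy = 10630
nΣxy − ΣxΣy = 53150 − 52200 = 950
nΣx² − (Σx)² = 33410 − 32400 = 1010; nΣy² − (Σy)² = 87140 − 84100 = 3040
r = 950 / √(1010 × 3040) = 950 / 1752.2557 ≈ 0.542

0.542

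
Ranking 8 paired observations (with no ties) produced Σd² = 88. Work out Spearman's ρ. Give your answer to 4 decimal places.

ρ = 1 − 6Σd² / [n(n²−1)] = 1 − 6×88 / (8×63)
  = 1 − 528/504 = 1 − 1.04762 ≈ -0.0476

-0.0476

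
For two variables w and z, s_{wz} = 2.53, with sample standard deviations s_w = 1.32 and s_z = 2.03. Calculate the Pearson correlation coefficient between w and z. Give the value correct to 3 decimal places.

r = Cov(w,z) / (s_w · s_z) = 2.53 / (1.32 × 2.03)
  = 2.53 / 2.6796 ≈ 0.944

0.944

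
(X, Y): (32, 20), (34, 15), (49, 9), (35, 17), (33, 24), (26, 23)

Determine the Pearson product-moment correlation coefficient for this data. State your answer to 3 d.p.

-0.873

n = 6, ΣX = 209, ΣY = 108, ΣX² = 7571, ΣY² = 2100, ΣXY = 3576
nΣXY − ΣXΣY = 21456 − 22572 = -1116
nΣX² − (ΣX)² = 45426 − 43681 = 1745; nΣY² − (ΣY)² = 12600 − 11664 = 936
r = -1116 / √(1745 × 936) = -1116 / 1278.0141 ≈ -0.873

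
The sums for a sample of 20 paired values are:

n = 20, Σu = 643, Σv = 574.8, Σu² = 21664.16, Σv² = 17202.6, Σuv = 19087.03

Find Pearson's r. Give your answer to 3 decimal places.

0.738

r = (nΣuv − ΣuΣv) / √[(nΣu² − (Σu)²)(nΣv² − (Σv)²)]
Numerator: 20×19087.03 − 643×574.8 = 12144.2
Denominator: √[(433283.2 − 413449)(344052 − 330395.04)] = √[19834.2 × 13656.96] = 16458.2768
r = 12144.2 / 16458.2768 ≈ 0.738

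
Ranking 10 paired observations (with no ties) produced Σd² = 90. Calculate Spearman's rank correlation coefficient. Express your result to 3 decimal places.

ρ = 1 − 6Σd² / [n(n²−1)] = 1 − 6×90 / (10×99)
  = 1 − 540/990 = 1 − 0.5455 ≈ 0.455

0.455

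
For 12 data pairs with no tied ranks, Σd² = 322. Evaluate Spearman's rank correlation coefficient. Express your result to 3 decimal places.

-0.126

ρ = 1 − 6Σd² / [n(n²−1)] = 1 − 6×322 / (12×143)
  = 1 − 1932/1716 = 1 − 1.1259 ≈ -0.126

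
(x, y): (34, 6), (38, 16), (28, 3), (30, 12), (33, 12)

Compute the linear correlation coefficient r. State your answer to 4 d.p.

0.6803

n = 5, Σx = 163, Σy = 49, Σx² = 5373, Σy² = 589, Σxy = 1652
nΣxy − ΣxΣy = 8260 − 7987 = 273
nΣx² − (Σx)² = 26865 − 26569 = 296; nΣy² − (Σy)² = 2945 − 2401 = 544
r = 273 / √(296 × 544) = 273 / 401.2780 ≈ 0.6803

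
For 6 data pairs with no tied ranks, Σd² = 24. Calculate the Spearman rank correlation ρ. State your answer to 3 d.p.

0.314

ρ = 1 − 6Σd² / [n(n²−1)] = 1 − 6×24 / (6×35)
  = 1 − 144/210 = 1 − 0.6857 ≈ 0.314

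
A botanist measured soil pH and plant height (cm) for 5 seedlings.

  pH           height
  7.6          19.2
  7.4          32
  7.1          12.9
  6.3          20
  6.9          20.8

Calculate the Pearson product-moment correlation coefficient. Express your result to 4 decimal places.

n = 5, Σx = 35.3, Σy = 104.9, Σx² = 250.23, Σy² = 2391.69, Σxy = 743.83
nΣxy − ΣxΣy = 3719.15 − 3702.97 = 16.18
nΣx² − (Σx)² = 1251.15 − 1246.09 = 5.06; nΣy² − (Σy)² = 11958.45 − 11004.01 = 954.44
r = 16.18 / √(5.06 × 954.44) = 16.18 / 69.4944 ≈ 0.2328

0.2328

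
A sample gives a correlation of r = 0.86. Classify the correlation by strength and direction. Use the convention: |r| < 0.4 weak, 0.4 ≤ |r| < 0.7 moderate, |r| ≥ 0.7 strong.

r = 0.86 > 0 so the relationship is positive.
|r| = 0.86, which falls in the strong range.

strong positive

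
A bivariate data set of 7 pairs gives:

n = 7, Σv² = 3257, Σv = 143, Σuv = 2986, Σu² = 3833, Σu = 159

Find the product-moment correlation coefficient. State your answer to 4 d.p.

-0.9615

r = (nΣuv − ΣuΣv) / √[(nΣu² − (Σu)²)(nΣv² − (Σv)²)]
Numerator: 7×2986 − 159×143 = -1835
Denominator: √[(26831 − 25281)(22799 − 20449)] = √[1550 × 2350] = 1908.5335
r = -1835 / 1908.5335 ≈ -0.9615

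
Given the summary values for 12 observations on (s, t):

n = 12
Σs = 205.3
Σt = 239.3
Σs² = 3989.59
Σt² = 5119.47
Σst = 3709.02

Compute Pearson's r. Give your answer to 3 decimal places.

r = (nΣst − ΣsΣt) / √[(nΣs² − (Σs)²)(nΣt² − (Σt)²)]
Numerator: 12×3709.02 − 205.3×239.3 = -4620.05
Denominator: √[(47875.08 − 42148.09)(61433.64 − 57264.49)] = √[5726.99 × 4169.15] = 4886.3770
r = -4620.05 / 4886.3770 ≈ -0.945

-0.945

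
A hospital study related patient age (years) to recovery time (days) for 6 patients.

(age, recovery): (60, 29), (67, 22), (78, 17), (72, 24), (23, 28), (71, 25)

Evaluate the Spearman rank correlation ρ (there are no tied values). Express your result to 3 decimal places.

Rank age: 2, 3, 6, 5, 1, 4
Rank recovery: 6, 2, 1, 3, 5, 4
d = rank(age) − rank(recovery): -4, 1, 5, 2, -4, 0; Σd² = 62
ρ = 1 − 6Σd² / [n(n²−1)] = 1 − 6×62 / (6×35) = 1 − 372/210 ≈ -0.771

-0.771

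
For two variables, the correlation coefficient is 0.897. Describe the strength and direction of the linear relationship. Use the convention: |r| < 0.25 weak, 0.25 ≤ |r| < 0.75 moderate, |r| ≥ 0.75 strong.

r = 0.897 > 0 so the relationship is positive.
|r| = 0.897, which falls in the strong range.

strong positive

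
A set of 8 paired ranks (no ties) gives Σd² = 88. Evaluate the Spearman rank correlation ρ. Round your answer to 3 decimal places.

-0.048

ρ = 1 − 6Σd² / [n(n²−1)] = 1 − 6×88 / (8×63)
  = 1 − 528/504 = 1 − 1.0476 ≈ -0.048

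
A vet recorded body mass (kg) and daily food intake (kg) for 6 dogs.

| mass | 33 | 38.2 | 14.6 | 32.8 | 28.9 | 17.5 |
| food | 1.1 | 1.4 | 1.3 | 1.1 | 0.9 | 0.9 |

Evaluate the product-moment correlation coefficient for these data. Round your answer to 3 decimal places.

0.245

n = 6, Σx = 165, Σy = 6.7, Σx² = 4978.7, Σy² = 7.69, Σxy = 186.6
nΣxy − ΣxΣy = 1119.6 − 1105.5 = 14.1
nΣx² − (Σx)² = 29872.2 − 27225 = 2647.2; nΣy² − (Σy)² = 46.14 − 44.89 = 1.25
r = 14.1 / √(2647.2 × 1.25) = 14.1 / 57.5239 ≈ 0.245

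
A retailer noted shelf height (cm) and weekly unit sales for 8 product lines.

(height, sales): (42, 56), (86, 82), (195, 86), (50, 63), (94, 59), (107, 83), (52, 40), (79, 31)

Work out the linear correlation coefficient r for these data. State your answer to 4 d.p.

0.6038

n = 8, Σx = 705, Σy = 500, Σx² = 78915, Σy² = 34156, Σxy = 48280
nΣxy − ΣxΣy = 386240 − 352500 = 33740
nΣx² − (Σx)² = 631320 − 497025 = 134295; nΣy² − (Σy)² = 273248 − 250000 = 23248
r = 33740 / √(134295 × 23248) = 33740 / 55875.6670 ≈ 0.6038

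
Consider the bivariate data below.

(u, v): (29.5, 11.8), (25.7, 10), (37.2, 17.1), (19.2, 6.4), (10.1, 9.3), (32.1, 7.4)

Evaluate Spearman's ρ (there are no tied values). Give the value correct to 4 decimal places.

0.5429

Rank u: 4, 3, 6, 2, 1, 5
Rank v: 5, 4, 6, 1, 3, 2
d = rank(u) − rank(v): -1, -1, 0, 1, -2, 3; Σd² = 16
ρ = 1 − 6Σd² / [n(n²−1)] = 1 − 6×16 / (6×35) = 1 − 96/210 ≈ 0.5429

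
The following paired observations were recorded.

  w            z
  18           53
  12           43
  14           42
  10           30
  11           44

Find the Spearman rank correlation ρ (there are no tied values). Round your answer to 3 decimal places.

Rank w: 5, 3, 4, 1, 2
Rank z: 5, 3, 2, 1, 4
d = rank(w) − rank(z): 0, 0, 2, 0, -2; Σd² = 8
ρ = 1 − 6Σd² / [n(n²−1)] = 1 − 6×8 / (5×24) = 1 − 48/120 ≈ 0.600

0.600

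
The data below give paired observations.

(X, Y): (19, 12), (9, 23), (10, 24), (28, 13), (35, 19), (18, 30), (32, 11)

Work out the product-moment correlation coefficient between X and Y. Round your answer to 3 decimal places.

-0.563

n = 7, ΣX = 151, ΣY = 132, ΣX² = 3899, ΣY² = 2800, ΣXY = 2596
nΣXY − ΣXΣY = 18172 − 19932 = -1760
nΣX² − (ΣX)² = 27293 − 22801 = 4492; nΣY² − (ΣY)² = 19600 − 17424 = 2176
r = -1760 / √(4492 × 2176) = -1760 / 3126.4344 ≈ -0.563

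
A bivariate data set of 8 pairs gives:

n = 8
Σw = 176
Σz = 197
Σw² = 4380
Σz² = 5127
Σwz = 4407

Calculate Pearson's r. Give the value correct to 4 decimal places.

0.1950

r = (nΣwz − ΣwΣz) / √[(nΣw² − (Σw)²)(nΣz² − (Σz)²)]
Numerator: 8×4407 − 176×197 = 584
Denominator: √[(35040 − 30976)(41016 − 38809)] = √[4064 × 2207] = 2994.8703
r = 584 / 2994.8703 ≈ 0.1950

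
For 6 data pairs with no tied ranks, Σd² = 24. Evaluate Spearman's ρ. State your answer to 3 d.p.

ρ = 1 − 6Σd² / [n(n²−1)] = 1 − 6×24 / (6×35)
  = 1 − 144/210 = 1 − 0.6857 ≈ 0.314

0.314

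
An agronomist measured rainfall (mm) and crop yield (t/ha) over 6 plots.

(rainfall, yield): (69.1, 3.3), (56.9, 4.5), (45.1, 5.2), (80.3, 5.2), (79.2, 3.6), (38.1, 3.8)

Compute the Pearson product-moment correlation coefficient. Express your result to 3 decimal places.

n = 6, Σx = 368.7, Σy = 25.6, Σx² = 24218.77, Σy² = 112.62, Σxy = 1566.06
nΣxy − ΣxΣy = 9396.36 − 9438.72 = -42.36
nΣx² − (Σx)² = 145312.62 − 135939.69 = 9372.93; nΣy² − (Σy)² = 675.72 − 655.36 = 20.36
r = -42.36 / √(9372.93 × 20.36) = -42.36 / 436.8442 ≈ -0.097

-0.097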